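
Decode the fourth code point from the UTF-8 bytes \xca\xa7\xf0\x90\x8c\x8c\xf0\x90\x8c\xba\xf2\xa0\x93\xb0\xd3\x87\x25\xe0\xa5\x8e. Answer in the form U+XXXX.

U+A04F0

Offset 0: leading byte 0xCA = 11001010 → 2-byte char #1 = CA A7.
Offset 2: leading byte 0xF0 = 11110000 → 4-byte char #2 = F0 90 8C 8C.
Offset 6: leading byte 0xF0 = 11110000 → 4-byte char #3 = F0 90 8C BA.
Offset 10: leading byte 0xF2 = 11110010 → 4-byte char #4 = F2 A0 93 B0.
Leading byte 0xF2 = 11110010 matches 11110xxx → 4-byte sequence.
Byte 1: 0xF2 = 11110010, payload 010 (3 bits).
Byte 2: 0xA0 = 10100000 (10xxxxxx ✓), payload 100000.
Byte 3: 0x93 = 10010011 (10xxxxxx ✓), payload 010011.
Byte 4: 0xB0 = 10110000 (10xxxxxx ✓), payload 110000.
Concatenate: 010100000010011110000 = 0xA04F0 (21 bits → U+A04F0).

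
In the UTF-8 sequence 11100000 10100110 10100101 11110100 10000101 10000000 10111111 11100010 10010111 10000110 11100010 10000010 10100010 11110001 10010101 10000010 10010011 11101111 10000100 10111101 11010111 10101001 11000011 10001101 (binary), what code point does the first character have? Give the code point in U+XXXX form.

Offset 0: leading byte 0xE0 = 11100000 → 3-byte char #1 = E0 A6 A5.
Leading byte 0xE0 = 11100000 matches 1110xxxx → 3-byte sequence.
Byte 1: 0xE0 = 11100000, payload 0000 (4 bits).
Byte 2: 0xA6 = 10100110 (10xxxxxx ✓), payload 100110.
Byte 3: 0xA5 = 10100101 (10xxxxxx ✓), payload 100101.
Concatenate: 0000100110100101 = 0x9A5 (16 bits → U+09A5).

U+09A5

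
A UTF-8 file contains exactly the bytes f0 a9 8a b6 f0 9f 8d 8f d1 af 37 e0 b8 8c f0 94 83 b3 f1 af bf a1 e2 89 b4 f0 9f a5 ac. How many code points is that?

9

Byte at offset 0: 0xF0 = 11110000 → 4-byte char (#1). Advance 4.
Byte at offset 4: 0xF0 = 11110000 → 4-byte char (#2). Advance 4.
Byte at offset 8: 0xD1 = 11010001 → 2-byte char (#3). Advance 2.
Byte at offset 10: 0x37 = 00110111 → 1-byte char (#4). Advance 1.
Byte at offset 11: 0xE0 = 11100000 → 3-byte char (#5). Advance 3.
Byte at offset 14: 0xF0 = 11110000 → 4-byte char (#6). Advance 4.
Byte at offset 18: 0xF1 = 11110001 → 4-byte char (#7). Advance 4.
Byte at offset 22: 0xE2 = 11100010 → 3-byte char (#8). Advance 3.
Byte at offset 25: 0xF0 = 11110000 → 4-byte char (#9). Advance 4.
Reached end at offset 29 after 9 code points.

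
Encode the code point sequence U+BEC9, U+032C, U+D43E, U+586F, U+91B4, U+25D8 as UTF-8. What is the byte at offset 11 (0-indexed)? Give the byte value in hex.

0xE9

U+BEC9 → 3-byte form EB BB 89 at offsets 0–2.
U+032C → 2-byte form CC AC at offsets 3–4.
U+D43E → 3-byte form ED 90 BE at offsets 5–7.
U+586F → 3-byte form E5 A1 AF at offsets 8–10.
U+91B4 → 3-byte form E9 86 B4 at offsets 11–13.
Offset 11 falls in char 5's range; it's byte 1 of E9 86 B4 = 0xE9.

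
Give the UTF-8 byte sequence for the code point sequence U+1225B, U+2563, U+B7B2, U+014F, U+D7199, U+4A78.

U+1225B: 4-byte form → F0 92 89 9B.
U+2563: 3-byte form → E2 95 A3.
U+B7B2: 3-byte form → EB 9E B2.
U+014F: 2-byte form → C5 8F.
U+D7199: 4-byte form → F3 97 86 99.
U+4A78: 3-byte form → E4 A9 B8.
Concatenated (19 bytes): F0 92 89 9B E2 95 A3 EB 9E B2 C5 8F F3 97 86 99 E4 A9 B8.

F0 92 89 9B E2 95 A3 EB 9E B2 C5 8F F3 97 86 99 E4 A9 B8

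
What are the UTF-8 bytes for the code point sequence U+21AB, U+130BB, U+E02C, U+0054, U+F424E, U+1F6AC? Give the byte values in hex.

E2 86 AB F0 93 82 BB EE 80 AC 54 F3 B4 89 8E F0 9F 9A AC

U+21AB: 3-byte form → E2 86 AB.
U+130BB: 4-byte form → F0 93 82 BB.
U+E02C: 3-byte form → EE 80 AC.
U+0054: 1-byte form → 54.
U+F424E: 4-byte form → F3 B4 89 8E.
U+1F6AC: 4-byte form → F0 9F 9A AC.
Concatenated (19 bytes): E2 86 AB F0 93 82 BB EE 80 AC 54 F3 B4 89 8E F0 9F 9A AC.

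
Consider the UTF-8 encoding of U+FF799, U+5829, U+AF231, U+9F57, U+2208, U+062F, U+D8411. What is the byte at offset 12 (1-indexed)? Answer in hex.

0xE9

1-indexed offset 12 is 0-indexed offset 11.
U+FF799 → 4-byte form F3 BF 9E 99 at offsets 0–3.
U+5829 → 3-byte form E5 A0 A9 at offsets 4–6.
U+AF231 → 4-byte form F2 AF 88 B1 at offsets 7–10.
U+9F57 → 3-byte form E9 BD 97 at offsets 11–13.
Offset 11 falls in char 4's range; it's byte 1 of E9 BD 97 = 0xE9.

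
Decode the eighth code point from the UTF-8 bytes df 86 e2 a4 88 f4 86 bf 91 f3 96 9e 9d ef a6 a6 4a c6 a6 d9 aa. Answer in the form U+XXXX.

U+066A

Offset 0: leading byte 0xDF = 11011111 → 2-byte char #1 = DF 86.
Offset 2: leading byte 0xE2 = 11100010 → 3-byte char #2 = E2 A4 88.
Offset 5: leading byte 0xF4 = 11110100 → 4-byte char #3 = F4 86 BF 91.
Offset 9: leading byte 0xF3 = 11110011 → 4-byte char #4 = F3 96 9E 9D.
Offset 13: leading byte 0xEF = 11101111 → 3-byte char #5 = EF A6 A6.
Offset 16: leading byte 0x4A = 01001010 → 1-byte char #6 = 4A.
Offset 17: leading byte 0xC6 = 11000110 → 2-byte char #7 = C6 A6.
Offset 19: leading byte 0xD9 = 11011001 → 2-byte char #8 = D9 AA.
Leading byte 0xD9 = 11011001 matches 110xxxxx → 2-byte sequence.
Byte 1: 0xD9 = 11011001, payload 11001 (5 bits).
Byte 2: 0xAA = 10101010 (10xxxxxx ✓), payload 101010.
Concatenate: 11001101010 = 0x66A (11 bits → U+066A).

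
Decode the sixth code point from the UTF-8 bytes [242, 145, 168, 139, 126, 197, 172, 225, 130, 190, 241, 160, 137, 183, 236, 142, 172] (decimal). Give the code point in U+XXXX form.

U+C3AC

Offset 0: leading byte 0xF2 = 11110010 → 4-byte char #1 = F2 91 A8 8B.
Offset 4: leading byte 0x7E = 01111110 → 1-byte char #2 = 7E.
Offset 5: leading byte 0xC5 = 11000101 → 2-byte char #3 = C5 AC.
Offset 7: leading byte 0xE1 = 11100001 → 3-byte char #4 = E1 82 BE.
Offset 10: leading byte 0xF1 = 11110001 → 4-byte char #5 = F1 A0 89 B7.
Offset 14: leading byte 0xEC = 11101100 → 3-byte char #6 = EC 8E AC.
Leading byte 0xEC = 11101100 matches 1110xxxx → 3-byte sequence.
Byte 1: 0xEC = 11101100, payload 1100 (4 bits).
Byte 2: 0x8E = 10001110 (10xxxxxx ✓), payload 001110.
Byte 3: 0xAC = 10101100 (10xxxxxx ✓), payload 101100.
Concatenate: 1100001110101100 = 0xC3AC (16 bits → U+C3AC).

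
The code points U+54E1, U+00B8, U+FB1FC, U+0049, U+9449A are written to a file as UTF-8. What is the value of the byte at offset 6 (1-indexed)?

1-indexed offset 6 is 0-indexed offset 5.
U+54E1 → 3-byte form E5 93 A1 at offsets 0–2.
U+00B8 → 2-byte form C2 B8 at offsets 3–4.
U+FB1FC → 4-byte form F3 BB 87 BC at offsets 5–8.
Offset 5 falls in char 3's range; it's byte 1 of F3 BB 87 BC = 0xF3.

0xF3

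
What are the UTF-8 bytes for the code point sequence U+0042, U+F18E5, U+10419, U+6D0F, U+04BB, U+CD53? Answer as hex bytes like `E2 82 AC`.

U+0042: 1-byte form → 42.
U+F18E5: 4-byte form → F3 B1 A3 A5.
U+10419: 4-byte form → F0 90 90 99.
U+6D0F: 3-byte form → E6 B4 8F.
U+04BB: 2-byte form → D2 BB.
U+CD53: 3-byte form → EC B5 93.
Concatenated (17 bytes): 42 F3 B1 A3 A5 F0 90 90 99 E6 B4 8F D2 BB EC B5 93.

42 F3 B1 A3 A5 F0 90 90 99 E6 B4 8F D2 BB EC B5 93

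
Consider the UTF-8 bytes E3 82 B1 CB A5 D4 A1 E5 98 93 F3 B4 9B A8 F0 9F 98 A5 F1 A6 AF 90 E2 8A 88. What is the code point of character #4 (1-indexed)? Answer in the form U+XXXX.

Offset 0: leading byte 0xE3 = 11100011 → 3-byte char #1 = E3 82 B1.
Offset 3: leading byte 0xCB = 11001011 → 2-byte char #2 = CB A5.
Offset 5: leading byte 0xD4 = 11010100 → 2-byte char #3 = D4 A1.
Offset 7: leading byte 0xE5 = 11100101 → 3-byte char #4 = E5 98 93.
Leading byte 0xE5 = 11100101 matches 1110xxxx → 3-byte sequence.
Byte 1: 0xE5 = 11100101, payload 0101 (4 bits).
Byte 2: 0x98 = 10011000 (10xxxxxx ✓), payload 011000.
Byte 3: 0x93 = 10010011 (10xxxxxx ✓), payload 010011.
Concatenate: 0101011000010011 = 0x5613 (16 bits → U+5613).

U+5613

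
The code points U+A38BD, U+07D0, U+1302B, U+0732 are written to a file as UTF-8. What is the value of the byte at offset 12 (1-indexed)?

0xB2

1-indexed offset 12 is 0-indexed offset 11.
U+A38BD → 4-byte form F2 A3 A2 BD at offsets 0–3.
U+07D0 → 2-byte form DF 90 at offsets 4–5.
U+1302B → 4-byte form F0 93 80 AB at offsets 6–9.
U+0732 → 2-byte form DC B2 at offsets 10–11.
Offset 11 falls in char 4's range; it's byte 2 of DC B2 = 0xB2.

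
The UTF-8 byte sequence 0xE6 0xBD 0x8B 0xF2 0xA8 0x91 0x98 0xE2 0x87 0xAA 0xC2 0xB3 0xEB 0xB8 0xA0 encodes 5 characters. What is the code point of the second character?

Offset 0: leading byte 0xE6 = 11100110 → 3-byte char #1 = E6 BD 8B.
Offset 3: leading byte 0xF2 = 11110010 → 4-byte char #2 = F2 A8 91 98.
Leading byte 0xF2 = 11110010 matches 11110xxx → 4-byte sequence.
Byte 1: 0xF2 = 11110010, payload 010 (3 bits).
Byte 2: 0xA8 = 10101000 (10xxxxxx ✓), payload 101000.
Byte 3: 0x91 = 10010001 (10xxxxxx ✓), payload 010001.
Byte 4: 0x98 = 10011000 (10xxxxxx ✓), payload 011000.
Concatenate: 010101000010001011000 = 0xA8458 (21 bits → U+A8458).

U+A8458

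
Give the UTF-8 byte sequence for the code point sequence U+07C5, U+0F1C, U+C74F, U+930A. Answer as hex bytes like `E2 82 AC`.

DF 85 E0 BC 9C EC 9D 8F E9 8C 8A

U+07C5: 2-byte form → DF 85.
U+0F1C: 3-byte form → E0 BC 9C.
U+C74F: 3-byte form → EC 9D 8F.
U+930A: 3-byte form → E9 8C 8A.
Concatenated (11 bytes): DF 85 E0 BC 9C EC 9D 8F E9 8C 8A.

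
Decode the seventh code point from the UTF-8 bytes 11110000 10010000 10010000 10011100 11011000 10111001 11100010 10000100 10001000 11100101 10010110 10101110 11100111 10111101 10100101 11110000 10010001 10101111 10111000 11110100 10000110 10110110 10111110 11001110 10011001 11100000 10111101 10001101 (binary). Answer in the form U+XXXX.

Offset 0: leading byte 0xF0 = 11110000 → 4-byte char #1 = F0 90 90 9C.
Offset 4: leading byte 0xD8 = 11011000 → 2-byte char #2 = D8 B9.
Offset 6: leading byte 0xE2 = 11100010 → 3-byte char #3 = E2 84 88.
Offset 9: leading byte 0xE5 = 11100101 → 3-byte char #4 = E5 96 AE.
Offset 12: leading byte 0xE7 = 11100111 → 3-byte char #5 = E7 BD A5.
Offset 15: leading byte 0xF0 = 11110000 → 4-byte char #6 = F0 91 AF B8.
Offset 19: leading byte 0xF4 = 11110100 → 4-byte char #7 = F4 86 B6 BE.
Leading byte 0xF4 = 11110100 matches 11110xxx → 4-byte sequence.
Byte 1: 0xF4 = 11110100, payload 100 (3 bits).
Byte 2: 0x86 = 10000110 (10xxxxxx ✓), payload 000110.
Byte 3: 0xB6 = 10110110 (10xxxxxx ✓), payload 110110.
Byte 4: 0xBE = 10111110 (10xxxxxx ✓), payload 111110.
Concatenate: 100000110110110111110 = 0x106DBE (21 bits → U+106DBE).

U+106DBE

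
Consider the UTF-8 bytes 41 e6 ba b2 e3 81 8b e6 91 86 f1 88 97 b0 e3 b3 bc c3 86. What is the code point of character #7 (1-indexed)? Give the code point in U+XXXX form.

U+00C6

Offset 0: leading byte 0x41 = 01000001 → 1-byte char #1 = 41.
Offset 1: leading byte 0xE6 = 11100110 → 3-byte char #2 = E6 BA B2.
Offset 4: leading byte 0xE3 = 11100011 → 3-byte char #3 = E3 81 8B.
Offset 7: leading byte 0xE6 = 11100110 → 3-byte char #4 = E6 91 86.
Offset 10: leading byte 0xF1 = 11110001 → 4-byte char #5 = F1 88 97 B0.
Offset 14: leading byte 0xE3 = 11100011 → 3-byte char #6 = E3 B3 BC.
Offset 17: leading byte 0xC3 = 11000011 → 2-byte char #7 = C3 86.
Leading byte 0xC3 = 11000011 matches 110xxxxx → 2-byte sequence.
Byte 1: 0xC3 = 11000011, payload 00011 (5 bits).
Byte 2: 0x86 = 10000110 (10xxxxxx ✓), payload 000110.
Concatenate: 00011000110 = 0xC6 (11 bits → U+00C6).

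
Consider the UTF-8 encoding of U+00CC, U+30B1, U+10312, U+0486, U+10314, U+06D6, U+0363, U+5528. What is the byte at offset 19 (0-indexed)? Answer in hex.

U+00CC → 2-byte form C3 8C at offsets 0–1.
U+30B1 → 3-byte form E3 82 B1 at offsets 2–4.
U+10312 → 4-byte form F0 90 8C 92 at offsets 5–8.
U+0486 → 2-byte form D2 86 at offsets 9–10.
U+10314 → 4-byte form F0 90 8C 94 at offsets 11–14.
U+06D6 → 2-byte form DB 96 at offsets 15–16.
U+0363 → 2-byte form CD A3 at offsets 17–18.
U+5528 → 3-byte form E5 94 A8 at offsets 19–21.
Offset 19 falls in char 8's range; it's byte 1 of E5 94 A8 = 0xE5.

0xE5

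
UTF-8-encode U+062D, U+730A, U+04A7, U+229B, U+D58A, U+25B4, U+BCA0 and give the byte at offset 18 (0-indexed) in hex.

U+062D → 2-byte form D8 AD at offsets 0–1.
U+730A → 3-byte form E7 8C 8A at offsets 2–4.
U+04A7 → 2-byte form D2 A7 at offsets 5–6.
U+229B → 3-byte form E2 8A 9B at offsets 7–9.
U+D58A → 3-byte form ED 96 8A at offsets 10–12.
U+25B4 → 3-byte form E2 96 B4 at offsets 13–15.
U+BCA0 → 3-byte form EB B2 A0 at offsets 16–18.
Offset 18 falls in char 7's range; it's byte 3 of EB B2 A0 = 0xA0.

0xA0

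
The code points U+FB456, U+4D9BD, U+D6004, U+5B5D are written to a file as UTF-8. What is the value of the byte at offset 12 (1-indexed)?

0x84

1-indexed offset 12 is 0-indexed offset 11.
U+FB456 → 4-byte form F3 BB 91 96 at offsets 0–3.
U+4D9BD → 4-byte form F1 8D A6 BD at offsets 4–7.
U+D6004 → 4-byte form F3 96 80 84 at offsets 8–11.
Offset 11 falls in char 3's range; it's byte 4 of F3 96 80 84 = 0x84.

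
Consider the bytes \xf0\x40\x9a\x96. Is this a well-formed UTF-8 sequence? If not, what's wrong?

invalid (non-continuation byte where continuation expected)

Leading byte 0xF0 = 11110000 → 4-byte form.
Byte 2 is 0x40 = 01000000, which is not 10xxxxxx — expected a continuation byte.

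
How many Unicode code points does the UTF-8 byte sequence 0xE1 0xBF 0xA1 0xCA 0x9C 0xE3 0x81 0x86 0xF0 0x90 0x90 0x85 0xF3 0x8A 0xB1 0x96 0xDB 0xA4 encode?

6

Byte at offset 0: 0xE1 = 11100001 → 3-byte char (#1). Advance 3.
Byte at offset 3: 0xCA = 11001010 → 2-byte char (#2). Advance 2.
Byte at offset 5: 0xE3 = 11100011 → 3-byte char (#3). Advance 3.
Byte at offset 8: 0xF0 = 11110000 → 4-byte char (#4). Advance 4.
Byte at offset 12: 0xF3 = 11110011 → 4-byte char (#5). Advance 4.
Byte at offset 16: 0xDB = 11011011 → 2-byte char (#6). Advance 2.
Reached end at offset 18 after 6 code points.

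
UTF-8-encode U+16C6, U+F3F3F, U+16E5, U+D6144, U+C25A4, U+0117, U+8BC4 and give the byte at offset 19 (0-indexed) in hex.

U+16C6 → 3-byte form E1 9B 86 at offsets 0–2.
U+F3F3F → 4-byte form F3 B3 BC BF at offsets 3–6.
U+16E5 → 3-byte form E1 9B A5 at offsets 7–9.
U+D6144 → 4-byte form F3 96 85 84 at offsets 10–13.
U+C25A4 → 4-byte form F3 82 96 A4 at offsets 14–17.
U+0117 → 2-byte form C4 97 at offsets 18–19.
Offset 19 falls in char 6's range; it's byte 2 of C4 97 = 0x97.

0x97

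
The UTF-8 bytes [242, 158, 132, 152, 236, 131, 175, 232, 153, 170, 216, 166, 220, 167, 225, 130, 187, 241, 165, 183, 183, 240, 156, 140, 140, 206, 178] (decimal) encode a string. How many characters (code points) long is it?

9

Byte at offset 0: 0xF2 = 11110010 → 4-byte char (#1). Advance 4.
Byte at offset 4: 0xEC = 11101100 → 3-byte char (#2). Advance 3.
Byte at offset 7: 0xE8 = 11101000 → 3-byte char (#3). Advance 3.
Byte at offset 10: 0xD8 = 11011000 → 2-byte char (#4). Advance 2.
Byte at offset 12: 0xDC = 11011100 → 2-byte char (#5). Advance 2.
Byte at offset 14: 0xE1 = 11100001 → 3-byte char (#6). Advance 3.
Byte at offset 17: 0xF1 = 11110001 → 4-byte char (#7). Advance 4.
Byte at offset 21: 0xF0 = 11110000 → 4-byte char (#8). Advance 4.
Byte at offset 25: 0xCE = 11001110 → 2-byte char (#9). Advance 2.
Reached end at offset 27 after 9 code points.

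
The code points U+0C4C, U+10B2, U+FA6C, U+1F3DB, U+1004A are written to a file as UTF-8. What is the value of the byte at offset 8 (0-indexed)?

0xAC

U+0C4C → 3-byte form E0 B1 8C at offsets 0–2.
U+10B2 → 3-byte form E1 82 B2 at offsets 3–5.
U+FA6C → 3-byte form EF A9 AC at offsets 6–8.
Offset 8 falls in char 3's range; it's byte 3 of EF A9 AC = 0xAC.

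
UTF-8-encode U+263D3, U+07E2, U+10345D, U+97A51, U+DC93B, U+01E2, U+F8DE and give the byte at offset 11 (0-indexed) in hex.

U+263D3 → 4-byte form F0 A6 8F 93 at offsets 0–3.
U+07E2 → 2-byte form DF A2 at offsets 4–5.
U+10345D → 4-byte form F4 83 91 9D at offsets 6–9.
U+97A51 → 4-byte form F2 97 A9 91 at offsets 10–13.
Offset 11 falls in char 4's range; it's byte 2 of F2 97 A9 91 = 0x97.

0x97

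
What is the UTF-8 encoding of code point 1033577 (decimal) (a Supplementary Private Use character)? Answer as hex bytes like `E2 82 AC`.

U+FC569 = 0xFC569 = 1033577 decimal. In range U+10000–U+10FFFF → 4-byte form: 11110xxx 10xxxxxx 10xxxxxx 10xxxxxx.
Binary (21 bits): 011111100010101101001.
Split 3+6+6+6: 011 | 111100 | 010101 | 101001.
Byte 1: 11110011 = 0xF3.
Byte 2: 10111100 = 0xBC.
Byte 3: 10010101 = 0x95.
Byte 4: 10101001 = 0xA9.

F3 BC 95 A9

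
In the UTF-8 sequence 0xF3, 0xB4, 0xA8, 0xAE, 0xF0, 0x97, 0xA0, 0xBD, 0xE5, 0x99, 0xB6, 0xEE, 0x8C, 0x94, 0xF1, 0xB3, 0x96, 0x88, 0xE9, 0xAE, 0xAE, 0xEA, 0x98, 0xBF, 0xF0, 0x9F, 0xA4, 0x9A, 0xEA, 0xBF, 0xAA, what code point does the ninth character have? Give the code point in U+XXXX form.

Offset 0: leading byte 0xF3 = 11110011 → 4-byte char #1 = F3 B4 A8 AE.
Offset 4: leading byte 0xF0 = 11110000 → 4-byte char #2 = F0 97 A0 BD.
Offset 8: leading byte 0xE5 = 11100101 → 3-byte char #3 = E5 99 B6.
Offset 11: leading byte 0xEE = 11101110 → 3-byte char #4 = EE 8C 94.
Offset 14: leading byte 0xF1 = 11110001 → 4-byte char #5 = F1 B3 96 88.
Offset 18: leading byte 0xE9 = 11101001 → 3-byte char #6 = E9 AE AE.
Offset 21: leading byte 0xEA = 11101010 → 3-byte char #7 = EA 98 BF.
Offset 24: leading byte 0xF0 = 11110000 → 4-byte char #8 = F0 9F A4 9A.
Offset 28: leading byte 0xEA = 11101010 → 3-byte char #9 = EA BF AA.
Leading byte 0xEA = 11101010 matches 1110xxxx → 3-byte sequence.
Byte 1: 0xEA = 11101010, payload 1010 (4 bits).
Byte 2: 0xBF = 10111111 (10xxxxxx ✓), payload 111111.
Byte 3: 0xAA = 10101010 (10xxxxxx ✓), payload 101010.
Concatenate: 1010111111101010 = 0xAFEA (16 bits → U+AFEA).

U+AFEA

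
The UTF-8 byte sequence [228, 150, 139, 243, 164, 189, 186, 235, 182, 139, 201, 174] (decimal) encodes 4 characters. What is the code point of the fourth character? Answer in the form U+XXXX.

Offset 0: leading byte 0xE4 = 11100100 → 3-byte char #1 = E4 96 8B.
Offset 3: leading byte 0xF3 = 11110011 → 4-byte char #2 = F3 A4 BD BA.
Offset 7: leading byte 0xEB = 11101011 → 3-byte char #3 = EB B6 8B.
Offset 10: leading byte 0xC9 = 11001001 → 2-byte char #4 = C9 AE.
Leading byte 0xC9 = 11001001 matches 110xxxxx → 2-byte sequence.
Byte 1: 0xC9 = 11001001, payload 01001 (5 bits).
Byte 2: 0xAE = 10101110 (10xxxxxx ✓), payload 101110.
Concatenate: 01001101110 = 0x26E (11 bits → U+026E).

U+026E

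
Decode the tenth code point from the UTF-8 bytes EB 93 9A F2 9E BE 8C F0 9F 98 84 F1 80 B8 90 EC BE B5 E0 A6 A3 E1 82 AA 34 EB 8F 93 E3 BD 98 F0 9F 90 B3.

Offset 0: leading byte 0xEB = 11101011 → 3-byte char #1 = EB 93 9A.
Offset 3: leading byte 0xF2 = 11110010 → 4-byte char #2 = F2 9E BE 8C.
Offset 7: leading byte 0xF0 = 11110000 → 4-byte char #3 = F0 9F 98 84.
Offset 11: leading byte 0xF1 = 11110001 → 4-byte char #4 = F1 80 B8 90.
Offset 15: leading byte 0xEC = 11101100 → 3-byte char #5 = EC BE B5.
Offset 18: leading byte 0xE0 = 11100000 → 3-byte char #6 = E0 A6 A3.
Offset 21: leading byte 0xE1 = 11100001 → 3-byte char #7 = E1 82 AA.
Offset 24: leading byte 0x34 = 00110100 → 1-byte char #8 = 34.
Offset 25: leading byte 0xEB = 11101011 → 3-byte char #9 = EB 8F 93.
Offset 28: leading byte 0xE3 = 11100011 → 3-byte char #10 = E3 BD 98.
Leading byte 0xE3 = 11100011 matches 1110xxxx → 3-byte sequence.
Byte 1: 0xE3 = 11100011, payload 0011 (4 bits).
Byte 2: 0xBD = 10111101 (10xxxxxx ✓), payload 111101.
Byte 3: 0x98 = 10011000 (10xxxxxx ✓), payload 011000.
Concatenate: 0011111101011000 = 0x3F58 (16 bits → U+3F58).

U+3F58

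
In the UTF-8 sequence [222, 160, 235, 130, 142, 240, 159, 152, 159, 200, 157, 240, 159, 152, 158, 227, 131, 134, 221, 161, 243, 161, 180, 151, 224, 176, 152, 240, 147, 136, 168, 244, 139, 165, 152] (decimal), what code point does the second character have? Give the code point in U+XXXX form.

Offset 0: leading byte 0xDE = 11011110 → 2-byte char #1 = DE A0.
Offset 2: leading byte 0xEB = 11101011 → 3-byte char #2 = EB 82 8E.
Leading byte 0xEB = 11101011 matches 1110xxxx → 3-byte sequence.
Byte 1: 0xEB = 11101011, payload 1011 (4 bits).
Byte 2: 0x82 = 10000010 (10xxxxxx ✓), payload 000010.
Byte 3: 0x8E = 10001110 (10xxxxxx ✓), payload 001110.
Concatenate: 1011000010001110 = 0xB08E (16 bits → U+B08E).

U+B08E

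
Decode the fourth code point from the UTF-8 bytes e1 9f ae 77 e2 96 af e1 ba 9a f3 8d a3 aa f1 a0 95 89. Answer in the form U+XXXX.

Offset 0: leading byte 0xE1 = 11100001 → 3-byte char #1 = E1 9F AE.
Offset 3: leading byte 0x77 = 01110111 → 1-byte char #2 = 77.
Offset 4: leading byte 0xE2 = 11100010 → 3-byte char #3 = E2 96 AF.
Offset 7: leading byte 0xE1 = 11100001 → 3-byte char #4 = E1 BA 9A.
Leading byte 0xE1 = 11100001 matches 1110xxxx → 3-byte sequence.
Byte 1: 0xE1 = 11100001, payload 0001 (4 bits).
Byte 2: 0xBA = 10111010 (10xxxxxx ✓), payload 111010.
Byte 3: 0x9A = 10011010 (10xxxxxx ✓), payload 011010.
Concatenate: 0001111010011010 = 0x1E9A (16 bits → U+1E9A).

U+1E9A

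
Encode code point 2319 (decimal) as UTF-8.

U+090F = 0x90F = 2319 decimal. In range U+0800–U+FFFF → 3-byte form: 1110xxxx 10xxxxxx 10xxxxxx.
Binary (16 bits): 0000100100001111.
Split 4+6+6: 0000 | 100100 | 001111.
Byte 1: 11100000 = 0xE0.
Byte 2: 10100100 = 0xA4.
Byte 3: 10001111 = 0x8F.

E0 A4 8F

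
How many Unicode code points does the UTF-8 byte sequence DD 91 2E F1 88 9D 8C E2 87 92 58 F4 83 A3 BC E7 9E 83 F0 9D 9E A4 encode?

Byte at offset 0: 0xDD = 11011101 → 2-byte char (#1). Advance 2.
Byte at offset 2: 0x2E = 00101110 → 1-byte char (#2). Advance 1.
Byte at offset 3: 0xF1 = 11110001 → 4-byte char (#3). Advance 4.
Byte at offset 7: 0xE2 = 11100010 → 3-byte char (#4). Advance 3.
Byte at offset 10: 0x58 = 01011000 → 1-byte char (#5). Advance 1.
Byte at offset 11: 0xF4 = 11110100 → 4-byte char (#6). Advance 4.
Byte at offset 15: 0xE7 = 11100111 → 3-byte char (#7). Advance 3.
Byte at offset 18: 0xF0 = 11110000 → 4-byte char (#8). Advance 4.
Reached end at offset 22 after 8 code points.

8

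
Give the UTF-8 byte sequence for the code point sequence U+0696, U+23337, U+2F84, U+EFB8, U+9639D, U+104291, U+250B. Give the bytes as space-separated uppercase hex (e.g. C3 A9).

U+0696: 2-byte form → DA 96.
U+23337: 4-byte form → F0 A3 8C B7.
U+2F84: 3-byte form → E2 BE 84.
U+EFB8: 3-byte form → EE BE B8.
U+9639D: 4-byte form → F2 96 8E 9D.
U+104291: 4-byte form → F4 84 8A 91.
U+250B: 3-byte form → E2 94 8B.
Concatenated (23 bytes): DA 96 F0 A3 8C B7 E2 BE 84 EE BE B8 F2 96 8E 9D F4 84 8A 91 E2 94 8B.

DA 96 F0 A3 8C B7 E2 BE 84 EE BE B8 F2 96 8E 9D F4 84 8A 91 E2 94 8B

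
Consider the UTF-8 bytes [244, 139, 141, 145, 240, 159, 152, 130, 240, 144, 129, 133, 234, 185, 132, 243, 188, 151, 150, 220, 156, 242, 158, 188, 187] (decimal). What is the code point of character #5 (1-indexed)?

U+FC5D6

Offset 0: leading byte 0xF4 = 11110100 → 4-byte char #1 = F4 8B 8D 91.
Offset 4: leading byte 0xF0 = 11110000 → 4-byte char #2 = F0 9F 98 82.
Offset 8: leading byte 0xF0 = 11110000 → 4-byte char #3 = F0 90 81 85.
Offset 12: leading byte 0xEA = 11101010 → 3-byte char #4 = EA B9 84.
Offset 15: leading byte 0xF3 = 11110011 → 4-byte char #5 = F3 BC 97 96.
Leading byte 0xF3 = 11110011 matches 11110xxx → 4-byte sequence.
Byte 1: 0xF3 = 11110011, payload 011 (3 bits).
Byte 2: 0xBC = 10111100 (10xxxxxx ✓), payload 111100.
Byte 3: 0x97 = 10010111 (10xxxxxx ✓), payload 010111.
Byte 4: 0x96 = 10010110 (10xxxxxx ✓), payload 010110.
Concatenate: 011111100010111010110 = 0xFC5D6 (21 bits → U+FC5D6).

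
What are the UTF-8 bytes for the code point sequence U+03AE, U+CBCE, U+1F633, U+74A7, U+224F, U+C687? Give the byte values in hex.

CE AE EC AF 8E F0 9F 98 B3 E7 92 A7 E2 89 8F EC 9A 87

U+03AE: 2-byte form → CE AE.
U+CBCE: 3-byte form → EC AF 8E.
U+1F633: 4-byte form → F0 9F 98 B3.
U+74A7: 3-byte form → E7 92 A7.
U+224F: 3-byte form → E2 89 8F.
U+C687: 3-byte form → EC 9A 87.
Concatenated (18 bytes): CE AE EC AF 8E F0 9F 98 B3 E7 92 A7 E2 89 8F EC 9A 87.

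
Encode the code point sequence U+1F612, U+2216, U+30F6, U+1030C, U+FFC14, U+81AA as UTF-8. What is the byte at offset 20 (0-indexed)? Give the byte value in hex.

0xAA

U+1F612 → 4-byte form F0 9F 98 92 at offsets 0–3.
U+2216 → 3-byte form E2 88 96 at offsets 4–6.
U+30F6 → 3-byte form E3 83 B6 at offsets 7–9.
U+1030C → 4-byte form F0 90 8C 8C at offsets 10–13.
U+FFC14 → 4-byte form F3 BF B0 94 at offsets 14–17.
U+81AA → 3-byte form E8 86 AA at offsets 18–20.
Offset 20 falls in char 6's range; it's byte 3 of E8 86 AA = 0xAA.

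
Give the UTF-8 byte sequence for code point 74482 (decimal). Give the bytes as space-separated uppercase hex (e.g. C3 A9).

F0 92 8B B2

U+122F2 = 0x122F2 = 74482 decimal. In range U+10000–U+10FFFF → 4-byte form: 11110xxx 10xxxxxx 10xxxxxx 10xxxxxx.
Binary (21 bits): 000010010001011110010.
Split 3+6+6+6: 000 | 010010 | 001011 | 110010.
Byte 1: 11110000 = 0xF0.
Byte 2: 10010010 = 0x92.
Byte 3: 10001011 = 0x8B.
Byte 4: 10110010 = 0xB2.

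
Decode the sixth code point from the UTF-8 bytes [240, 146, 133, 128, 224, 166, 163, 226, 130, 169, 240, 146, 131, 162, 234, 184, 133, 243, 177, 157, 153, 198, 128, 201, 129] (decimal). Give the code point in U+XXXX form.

U+F1759

Offset 0: leading byte 0xF0 = 11110000 → 4-byte char #1 = F0 92 85 80.
Offset 4: leading byte 0xE0 = 11100000 → 3-byte char #2 = E0 A6 A3.
Offset 7: leading byte 0xE2 = 11100010 → 3-byte char #3 = E2 82 A9.
Offset 10: leading byte 0xF0 = 11110000 → 4-byte char #4 = F0 92 83 A2.
Offset 14: leading byte 0xEA = 11101010 → 3-byte char #5 = EA B8 85.
Offset 17: leading byte 0xF3 = 11110011 → 4-byte char #6 = F3 B1 9D 99.
Leading byte 0xF3 = 11110011 matches 11110xxx → 4-byte sequence.
Byte 1: 0xF3 = 11110011, payload 011 (3 bits).
Byte 2: 0xB1 = 10110001 (10xxxxxx ✓), payload 110001.
Byte 3: 0x9D = 10011101 (10xxxxxx ✓), payload 011101.
Byte 4: 0x99 = 10011001 (10xxxxxx ✓), payload 011001.
Concatenate: 011110001011101011001 = 0xF1759 (21 bits → U+F1759).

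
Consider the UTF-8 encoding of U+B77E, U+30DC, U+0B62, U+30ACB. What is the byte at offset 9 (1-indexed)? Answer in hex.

1-indexed offset 9 is 0-indexed offset 8.
U+B77E → 3-byte form EB 9D BE at offsets 0–2.
U+30DC → 3-byte form E3 83 9C at offsets 3–5.
U+0B62 → 3-byte form E0 AD A2 at offsets 6–8.
Offset 8 falls in char 3's range; it's byte 3 of E0 AD A2 = 0xA2.

0xA2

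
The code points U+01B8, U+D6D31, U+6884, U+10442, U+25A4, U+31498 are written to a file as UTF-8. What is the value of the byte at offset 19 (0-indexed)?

U+01B8 → 2-byte form C6 B8 at offsets 0–1.
U+D6D31 → 4-byte form F3 96 B4 B1 at offsets 2–5.
U+6884 → 3-byte form E6 A2 84 at offsets 6–8.
U+10442 → 4-byte form F0 90 91 82 at offsets 9–12.
U+25A4 → 3-byte form E2 96 A4 at offsets 13–15.
U+31498 → 4-byte form F0 B1 92 98 at offsets 16–19.
Offset 19 falls in char 6's range; it's byte 4 of F0 B1 92 98 = 0x98.

0x98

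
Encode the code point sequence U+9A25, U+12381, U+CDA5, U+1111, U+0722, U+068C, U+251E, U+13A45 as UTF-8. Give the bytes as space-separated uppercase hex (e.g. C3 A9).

E9 A8 A5 F0 92 8E 81 EC B6 A5 E1 84 91 DC A2 DA 8C E2 94 9E F0 93 A9 85

U+9A25: 3-byte form → E9 A8 A5.
U+12381: 4-byte form → F0 92 8E 81.
U+CDA5: 3-byte form → EC B6 A5.
U+1111: 3-byte form → E1 84 91.
U+0722: 2-byte form → DC A2.
U+068C: 2-byte form → DA 8C.
U+251E: 3-byte form → E2 94 9E.
U+13A45: 4-byte form → F0 93 A9 85.
Concatenated (24 bytes): E9 A8 A5 F0 92 8E 81 EC B6 A5 E1 84 91 DC A2 DA 8C E2 94 9E F0 93 A9 85.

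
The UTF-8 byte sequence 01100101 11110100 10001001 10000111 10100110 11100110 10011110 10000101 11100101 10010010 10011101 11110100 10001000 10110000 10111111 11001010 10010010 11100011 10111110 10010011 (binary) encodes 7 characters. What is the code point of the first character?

Offset 0: leading byte 0x65 = 01100101 → 1-byte char #1 = 65.
Leading byte 0x65 = 01100101 matches 0xxxxxxx → 1-byte sequence.
Byte 1: 0x65 = 01100101, payload 1100101 (7 bits).
Concatenate: 1100101 = 0x65 (7 bits → U+0065).

U+0065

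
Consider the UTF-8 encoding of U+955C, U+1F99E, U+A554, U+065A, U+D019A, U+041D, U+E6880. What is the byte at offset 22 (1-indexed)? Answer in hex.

0x80

1-indexed offset 22 is 0-indexed offset 21.
U+955C → 3-byte form E9 95 9C at offsets 0–2.
U+1F99E → 4-byte form F0 9F A6 9E at offsets 3–6.
U+A554 → 3-byte form EA 95 94 at offsets 7–9.
U+065A → 2-byte form D9 9A at offsets 10–11.
U+D019A → 4-byte form F3 90 86 9A at offsets 12–15.
U+041D → 2-byte form D0 9D at offsets 16–17.
U+E6880 → 4-byte form F3 A6 A2 80 at offsets 18–21.
Offset 21 falls in char 7's range; it's byte 4 of F3 A6 A2 80 = 0x80.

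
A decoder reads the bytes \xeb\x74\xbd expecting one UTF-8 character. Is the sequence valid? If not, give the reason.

Leading byte 0xEB = 11101011 → 3-byte form.
Byte 2 is 0x74 = 01110100, which is not 10xxxxxx — expected a continuation byte.

invalid (non-continuation byte where continuation expected)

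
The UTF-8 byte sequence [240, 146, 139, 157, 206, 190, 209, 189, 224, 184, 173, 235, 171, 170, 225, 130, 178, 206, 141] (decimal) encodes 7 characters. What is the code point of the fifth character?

Offset 0: leading byte 0xF0 = 11110000 → 4-byte char #1 = F0 92 8B 9D.
Offset 4: leading byte 0xCE = 11001110 → 2-byte char #2 = CE BE.
Offset 6: leading byte 0xD1 = 11010001 → 2-byte char #3 = D1 BD.
Offset 8: leading byte 0xE0 = 11100000 → 3-byte char #4 = E0 B8 AD.
Offset 11: leading byte 0xEB = 11101011 → 3-byte char #5 = EB AB AA.
Leading byte 0xEB = 11101011 matches 1110xxxx → 3-byte sequence.
Byte 1: 0xEB = 11101011, payload 1011 (4 bits).
Byte 2: 0xAB = 10101011 (10xxxxxx ✓), payload 101011.
Byte 3: 0xAA = 10101010 (10xxxxxx ✓), payload 101010.
Concatenate: 1011101011101010 = 0xBAEA (16 bits → U+BAEA).

U+BAEA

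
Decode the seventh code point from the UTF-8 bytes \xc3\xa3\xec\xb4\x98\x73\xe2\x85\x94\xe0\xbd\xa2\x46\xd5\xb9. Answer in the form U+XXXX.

U+0579

Offset 0: leading byte 0xC3 = 11000011 → 2-byte char #1 = C3 A3.
Offset 2: leading byte 0xEC = 11101100 → 3-byte char #2 = EC B4 98.
Offset 5: leading byte 0x73 = 01110011 → 1-byte char #3 = 73.
Offset 6: leading byte 0xE2 = 11100010 → 3-byte char #4 = E2 85 94.
Offset 9: leading byte 0xE0 = 11100000 → 3-byte char #5 = E0 BD A2.
Offset 12: leading byte 0x46 = 01000110 → 1-byte char #6 = 46.
Offset 13: leading byte 0xD5 = 11010101 → 2-byte char #7 = D5 B9.
Leading byte 0xD5 = 11010101 matches 110xxxxx → 2-byte sequence.
Byte 1: 0xD5 = 11010101, payload 10101 (5 bits).
Byte 2: 0xB9 = 10111001 (10xxxxxx ✓), payload 111001.
Concatenate: 10101111001 = 0x579 (11 bits → U+0579).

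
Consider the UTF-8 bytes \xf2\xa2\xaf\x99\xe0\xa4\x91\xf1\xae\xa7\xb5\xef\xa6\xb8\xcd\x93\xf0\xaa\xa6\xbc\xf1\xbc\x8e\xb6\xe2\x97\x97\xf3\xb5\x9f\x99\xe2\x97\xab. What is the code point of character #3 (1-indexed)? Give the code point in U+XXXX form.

Offset 0: leading byte 0xF2 = 11110010 → 4-byte char #1 = F2 A2 AF 99.
Offset 4: leading byte 0xE0 = 11100000 → 3-byte char #2 = E0 A4 91.
Offset 7: leading byte 0xF1 = 11110001 → 4-byte char #3 = F1 AE A7 B5.
Leading byte 0xF1 = 11110001 matches 11110xxx → 4-byte sequence.
Byte 1: 0xF1 = 11110001, payload 001 (3 bits).
Byte 2: 0xAE = 10101110 (10xxxxxx ✓), payload 101110.
Byte 3: 0xA7 = 10100111 (10xxxxxx ✓), payload 100111.
Byte 4: 0xB5 = 10110101 (10xxxxxx ✓), payload 110101.
Concatenate: 001101110100111110101 = 0x6E9F5 (21 bits → U+6E9F5).

U+6E9F5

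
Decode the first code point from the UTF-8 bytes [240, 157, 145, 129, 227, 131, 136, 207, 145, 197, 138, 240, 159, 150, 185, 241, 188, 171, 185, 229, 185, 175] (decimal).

U+1D441

Offset 0: leading byte 0xF0 = 11110000 → 4-byte char #1 = F0 9D 91 81.
Leading byte 0xF0 = 11110000 matches 11110xxx → 4-byte sequence.
Byte 1: 0xF0 = 11110000, payload 000 (3 bits).
Byte 2: 0x9D = 10011101 (10xxxxxx ✓), payload 011101.
Byte 3: 0x91 = 10010001 (10xxxxxx ✓), payload 010001.
Byte 4: 0x81 = 10000001 (10xxxxxx ✓), payload 000001.
Concatenate: 000011101010001000001 = 0x1D441 (21 bits → U+1D441).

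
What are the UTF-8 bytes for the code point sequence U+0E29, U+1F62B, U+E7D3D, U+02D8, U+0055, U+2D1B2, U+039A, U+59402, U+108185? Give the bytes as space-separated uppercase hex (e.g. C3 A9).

U+0E29: 3-byte form → E0 B8 A9.
U+1F62B: 4-byte form → F0 9F 98 AB.
U+E7D3D: 4-byte form → F3 A7 B4 BD.
U+02D8: 2-byte form → CB 98.
U+0055: 1-byte form → 55.
U+2D1B2: 4-byte form → F0 AD 86 B2.
U+039A: 2-byte form → CE 9A.
U+59402: 4-byte form → F1 99 90 82.
U+108185: 4-byte form → F4 88 86 85.
Concatenated (28 bytes): E0 B8 A9 F0 9F 98 AB F3 A7 B4 BD CB 98 55 F0 AD 86 B2 CE 9A F1 99 90 82 F4 88 86 85.

E0 B8 A9 F0 9F 98 AB F3 A7 B4 BD CB 98 55 F0 AD 86 B2 CE 9A F1 99 90 82 F4 88 86 85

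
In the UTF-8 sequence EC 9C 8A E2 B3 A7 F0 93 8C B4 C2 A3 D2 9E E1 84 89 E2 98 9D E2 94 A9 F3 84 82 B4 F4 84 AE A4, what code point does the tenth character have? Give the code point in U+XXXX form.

Offset 0: leading byte 0xEC = 11101100 → 3-byte char #1 = EC 9C 8A.
Offset 3: leading byte 0xE2 = 11100010 → 3-byte char #2 = E2 B3 A7.
Offset 6: leading byte 0xF0 = 11110000 → 4-byte char #3 = F0 93 8C B4.
Offset 10: leading byte 0xC2 = 11000010 → 2-byte char #4 = C2 A3.
Offset 12: leading byte 0xD2 = 11010010 → 2-byte char #5 = D2 9E.
Offset 14: leading byte 0xE1 = 11100001 → 3-byte char #6 = E1 84 89.
Offset 17: leading byte 0xE2 = 11100010 → 3-byte char #7 = E2 98 9D.
Offset 20: leading byte 0xE2 = 11100010 → 3-byte char #8 = E2 94 A9.
Offset 23: leading byte 0xF3 = 11110011 → 4-byte char #9 = F3 84 82 B4.
Offset 27: leading byte 0xF4 = 11110100 → 4-byte char #10 = F4 84 AE A4.
Leading byte 0xF4 = 11110100 matches 11110xxx → 4-byte sequence.
Byte 1: 0xF4 = 11110100, payload 100 (3 bits).
Byte 2: 0x84 = 10000100 (10xxxxxx ✓), payload 000100.
Byte 3: 0xAE = 10101110 (10xxxxxx ✓), payload 101110.
Byte 4: 0xA4 = 10100100 (10xxxxxx ✓), payload 100100.
Concatenate: 100000100101110100100 = 0x104BA4 (21 bits → U+104BA4).

U+104BA4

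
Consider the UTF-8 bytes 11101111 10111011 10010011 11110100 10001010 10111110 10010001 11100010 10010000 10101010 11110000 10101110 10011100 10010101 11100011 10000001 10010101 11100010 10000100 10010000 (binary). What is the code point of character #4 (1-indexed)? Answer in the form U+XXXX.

U+2E715

Offset 0: leading byte 0xEF = 11101111 → 3-byte char #1 = EF BB 93.
Offset 3: leading byte 0xF4 = 11110100 → 4-byte char #2 = F4 8A BE 91.
Offset 7: leading byte 0xE2 = 11100010 → 3-byte char #3 = E2 90 AA.
Offset 10: leading byte 0xF0 = 11110000 → 4-byte char #4 = F0 AE 9C 95.
Leading byte 0xF0 = 11110000 matches 11110xxx → 4-byte sequence.
Byte 1: 0xF0 = 11110000, payload 000 (3 bits).
Byte 2: 0xAE = 10101110 (10xxxxxx ✓), payload 101110.
Byte 3: 0x9C = 10011100 (10xxxxxx ✓), payload 011100.
Byte 4: 0x95 = 10010101 (10xxxxxx ✓), payload 010101.
Concatenate: 000101110011100010101 = 0x2E715 (21 bits → U+2E715).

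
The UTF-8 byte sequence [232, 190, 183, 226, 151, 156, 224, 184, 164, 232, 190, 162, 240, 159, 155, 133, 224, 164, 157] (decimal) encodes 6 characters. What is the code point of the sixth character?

Offset 0: leading byte 0xE8 = 11101000 → 3-byte char #1 = E8 BE B7.
Offset 3: leading byte 0xE2 = 11100010 → 3-byte char #2 = E2 97 9C.
Offset 6: leading byte 0xE0 = 11100000 → 3-byte char #3 = E0 B8 A4.
Offset 9: leading byte 0xE8 = 11101000 → 3-byte char #4 = E8 BE A2.
Offset 12: leading byte 0xF0 = 11110000 → 4-byte char #5 = F0 9F 9B 85.
Offset 16: leading byte 0xE0 = 11100000 → 3-byte char #6 = E0 A4 9D.
Leading byte 0xE0 = 11100000 matches 1110xxxx → 3-byte sequence.
Byte 1: 0xE0 = 11100000, payload 0000 (4 bits).
Byte 2: 0xA4 = 10100100 (10xxxxxx ✓), payload 100100.
Byte 3: 0x9D = 10011101 (10xxxxxx ✓), payload 011101.
Concatenate: 0000100100011101 = 0x91D (16 bits → U+091D).

U+091D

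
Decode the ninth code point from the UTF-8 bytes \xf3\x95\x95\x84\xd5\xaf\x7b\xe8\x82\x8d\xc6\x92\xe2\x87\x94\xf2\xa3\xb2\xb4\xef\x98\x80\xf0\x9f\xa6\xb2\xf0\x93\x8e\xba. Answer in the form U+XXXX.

U+1F9B2

Offset 0: leading byte 0xF3 = 11110011 → 4-byte char #1 = F3 95 95 84.
Offset 4: leading byte 0xD5 = 11010101 → 2-byte char #2 = D5 AF.
Offset 6: leading byte 0x7B = 01111011 → 1-byte char #3 = 7B.
Offset 7: leading byte 0xE8 = 11101000 → 3-byte char #4 = E8 82 8D.
Offset 10: leading byte 0xC6 = 11000110 → 2-byte char #5 = C6 92.
Offset 12: leading byte 0xE2 = 11100010 → 3-byte char #6 = E2 87 94.
Offset 15: leading byte 0xF2 = 11110010 → 4-byte char #7 = F2 A3 B2 B4.
Offset 19: leading byte 0xEF = 11101111 → 3-byte char #8 = EF 98 80.
Offset 22: leading byte 0xF0 = 11110000 → 4-byte char #9 = F0 9F A6 B2.
Leading byte 0xF0 = 11110000 matches 11110xxx → 4-byte sequence.
Byte 1: 0xF0 = 11110000, payload 000 (3 bits).
Byte 2: 0x9F = 10011111 (10xxxxxx ✓), payload 011111.
Byte 3: 0xA6 = 10100110 (10xxxxxx ✓), payload 100110.
Byte 4: 0xB2 = 10110010 (10xxxxxx ✓), payload 110010.
Concatenate: 000011111100110110010 = 0x1F9B2 (21 bits → U+1F9B2).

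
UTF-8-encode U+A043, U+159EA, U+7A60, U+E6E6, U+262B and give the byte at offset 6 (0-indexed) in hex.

U+A043 → 3-byte form EA 81 83 at offsets 0–2.
U+159EA → 4-byte form F0 95 A7 AA at offsets 3–6.
Offset 6 falls in char 2's range; it's byte 4 of F0 95 A7 AA = 0xAA.

0xAA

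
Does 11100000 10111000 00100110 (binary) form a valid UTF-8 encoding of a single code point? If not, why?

invalid (non-continuation byte where continuation expected)

Leading byte 0xE0 = 11100000 → 3-byte form.
Byte 3 is 0x26 = 00100110, which is not 10xxxxxx — expected a continuation byte.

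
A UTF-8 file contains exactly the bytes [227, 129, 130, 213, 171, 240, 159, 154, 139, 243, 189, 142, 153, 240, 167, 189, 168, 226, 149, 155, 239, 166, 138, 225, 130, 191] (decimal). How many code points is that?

Byte at offset 0: 0xE3 = 11100011 → 3-byte char (#1). Advance 3.
Byte at offset 3: 0xD5 = 11010101 → 2-byte char (#2). Advance 2.
Byte at offset 5: 0xF0 = 11110000 → 4-byte char (#3). Advance 4.
Byte at offset 9: 0xF3 = 11110011 → 4-byte char (#4). Advance 4.
Byte at offset 13: 0xF0 = 11110000 → 4-byte char (#5). Advance 4.
Byte at offset 17: 0xE2 = 11100010 → 3-byte char (#6). Advance 3.
Byte at offset 20: 0xEF = 11101111 → 3-byte char (#7). Advance 3.
Byte at offset 23: 0xE1 = 11100001 → 3-byte char (#8). Advance 3.
Reached end at offset 26 after 8 code points.

8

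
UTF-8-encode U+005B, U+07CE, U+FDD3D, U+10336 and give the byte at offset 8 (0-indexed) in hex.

0x90

U+005B → 1-byte form 5B at offsets 0–0.
U+07CE → 2-byte form DF 8E at offsets 1–2.
U+FDD3D → 4-byte form F3 BD B4 BD at offsets 3–6.
U+10336 → 4-byte form F0 90 8C B6 at offsets 7–10.
Offset 8 falls in char 4's range; it's byte 2 of F0 90 8C B6 = 0x90.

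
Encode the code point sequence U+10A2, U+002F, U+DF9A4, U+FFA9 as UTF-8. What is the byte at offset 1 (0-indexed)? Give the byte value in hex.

U+10A2 → 3-byte form E1 82 A2 at offsets 0–2.
Offset 1 falls in char 1's range; it's byte 2 of E1 82 A2 = 0x82.

0x82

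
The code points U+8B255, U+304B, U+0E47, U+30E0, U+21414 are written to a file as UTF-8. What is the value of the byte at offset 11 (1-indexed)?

1-indexed offset 11 is 0-indexed offset 10.
U+8B255 → 4-byte form F2 8B 89 95 at offsets 0–3.
U+304B → 3-byte form E3 81 8B at offsets 4–6.
U+0E47 → 3-byte form E0 B9 87 at offsets 7–9.
U+30E0 → 3-byte form E3 83 A0 at offsets 10–12.
Offset 10 falls in char 4's range; it's byte 1 of E3 83 A0 = 0xE3.

0xE3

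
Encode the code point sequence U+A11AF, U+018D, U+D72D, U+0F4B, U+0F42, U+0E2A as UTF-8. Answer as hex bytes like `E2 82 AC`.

F2 A1 86 AF C6 8D ED 9C AD E0 BD 8B E0 BD 82 E0 B8 AA

U+A11AF: 4-byte form → F2 A1 86 AF.
U+018D: 2-byte form → C6 8D.
U+D72D: 3-byte form → ED 9C AD.
U+0F4B: 3-byte form → E0 BD 8B.
U+0F42: 3-byte form → E0 BD 82.
U+0E2A: 3-byte form → E0 B8 AA.
Concatenated (18 bytes): F2 A1 86 AF C6 8D ED 9C AD E0 BD 8B E0 BD 82 E0 B8 AA.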